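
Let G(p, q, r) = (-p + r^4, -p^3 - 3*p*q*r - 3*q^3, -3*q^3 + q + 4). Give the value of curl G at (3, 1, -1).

(∇×G)₁ = ∂G₃/∂q − ∂G₂/∂r = 3*p*q - 9*q^2 + 1
(∇×G)₂ = ∂G₁/∂r − ∂G₃/∂p = 4*r^3
(∇×G)₃ = ∂G₂/∂p − ∂G₁/∂q = -3*p^2 - 3*q*r
∇×G = (3*p*q - 9*q^2 + 1, 4*r^3, -3*p^2 - 3*q*r)
At (3, 1, -1): (1, -4, -24).

(1, -4, -24)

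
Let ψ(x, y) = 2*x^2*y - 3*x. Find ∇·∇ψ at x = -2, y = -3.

∂²ψ/∂x² = 4*y
∂²ψ/∂y² = 0
∇²ψ = 4*y
At (-2, -3): -12.

-12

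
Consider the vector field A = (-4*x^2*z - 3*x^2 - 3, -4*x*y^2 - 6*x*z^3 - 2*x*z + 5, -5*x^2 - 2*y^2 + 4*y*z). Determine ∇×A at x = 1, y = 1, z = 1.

(20, 6, -12)

(∇×A)₁ = ∂A₃/∂y − ∂A₂/∂z = 18*x*z^2 + 2*x - 4*y + 4*z
(∇×A)₂ = ∂A₁/∂z − ∂A₃/∂x = -4*x^2 + 10*x
(∇×A)₃ = ∂A₂/∂x − ∂A₁/∂y = -4*y^2 - 6*z^3 - 2*z
∇×A = (18*x*z^2 + 2*x - 4*y + 4*z, -4*x^2 + 10*x, -4*y^2 - 6*z^3 - 2*z)
At (1, 1, 1): (20, 6, -12).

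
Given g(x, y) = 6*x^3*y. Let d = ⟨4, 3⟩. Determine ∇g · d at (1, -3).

∂g/∂x = 18*x^2*y
∂g/∂y = 6*x^3
∇g at (1, -3) = (-54, 6)
∇g · d = (-54)(4) + (6)(3) = -198

-198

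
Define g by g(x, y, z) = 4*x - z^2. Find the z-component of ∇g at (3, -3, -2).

4

(∇g)_3 = ∂g/∂z = -2*z
At (3, -3, -2): 4.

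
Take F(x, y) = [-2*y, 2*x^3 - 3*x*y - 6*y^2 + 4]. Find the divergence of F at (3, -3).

27

∂F₁/∂x = 0
∂F₂/∂y = -3*x - 12*y
∇·F = -3*x - 12*y
At (3, -3): 27.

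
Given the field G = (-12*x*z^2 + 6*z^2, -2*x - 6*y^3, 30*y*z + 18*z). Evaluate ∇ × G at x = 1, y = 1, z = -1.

(-30, 12, -2)

(∇×G)₁ = ∂G₃/∂y − ∂G₂/∂z = 30*z
(∇×G)₂ = ∂G₁/∂z − ∂G₃/∂x = -24*x*z + 12*z
(∇×G)₃ = ∂G₂/∂x − ∂G₁/∂y = -2
∇×G = (30*z, -24*x*z + 12*z, -2)
At (1, 1, -1): (-30, 12, -2).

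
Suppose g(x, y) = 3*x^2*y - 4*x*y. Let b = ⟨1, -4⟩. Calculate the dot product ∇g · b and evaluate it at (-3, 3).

-222

∂g/∂x = 6*x*y - 4*y
∂g/∂y = 3*x^2 - 4*x
∇g at (-3, 3) = (-66, 39)
∇g · b = (-66)(1) + (39)(-4) = -222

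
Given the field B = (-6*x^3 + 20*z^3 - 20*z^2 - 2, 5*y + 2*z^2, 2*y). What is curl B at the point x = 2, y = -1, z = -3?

(14, 660, 0)

(∇×B)₁ = ∂B₃/∂y − ∂B₂/∂z = -4*z + 2
(∇×B)₂ = ∂B₁/∂z − ∂B₃/∂x = 60*z^2 - 40*z
(∇×B)₃ = ∂B₂/∂x − ∂B₁/∂y = 0
∇×B = (-4*z + 2, 60*z^2 - 40*z, 0)
At (2, -1, -3): (14, 660, 0).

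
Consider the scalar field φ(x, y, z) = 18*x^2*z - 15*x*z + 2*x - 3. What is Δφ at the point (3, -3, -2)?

-72

∂²φ/∂x² = 36*z
∂²φ/∂y² = 0
∂²φ/∂z² = 0
∇²φ = 36*z
At (3, -3, -2): -72.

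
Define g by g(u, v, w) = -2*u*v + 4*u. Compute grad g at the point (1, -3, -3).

(10, -2, 0)

∂g/∂u = -2*v + 4
∂g/∂v = -2*u
∂g/∂w = 0
∇g = (-2*v + 4, -2*u, 0)
At (1, -3, -3): (10, -2, 0).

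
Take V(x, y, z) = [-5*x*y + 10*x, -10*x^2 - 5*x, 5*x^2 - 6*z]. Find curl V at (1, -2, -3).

(0, -10, -20)

(∇×V)₁ = ∂V₃/∂y − ∂V₂/∂z = 0
(∇×V)₂ = ∂V₁/∂z − ∂V₃/∂x = -10*x
(∇×V)₃ = ∂V₂/∂x − ∂V₁/∂y = -15*x - 5
∇×V = (0, -10*x, -15*x - 5)
At (1, -2, -3): (0, -10, -20).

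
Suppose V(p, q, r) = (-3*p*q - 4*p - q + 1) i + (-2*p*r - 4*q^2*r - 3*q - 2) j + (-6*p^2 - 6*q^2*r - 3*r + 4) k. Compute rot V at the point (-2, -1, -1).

(∇×V)₁ = ∂V₃/∂q − ∂V₂/∂r = 2*p + 4*q^2 - 12*q*r
(∇×V)₂ = ∂V₁/∂r − ∂V₃/∂p = 12*p
(∇×V)₃ = ∂V₂/∂p − ∂V₁/∂q = 3*p - 2*r + 1
∇×V = (2*p + 4*q^2 - 12*q*r, 12*p, 3*p - 2*r + 1)
At (-2, -1, -1): (-12, -24, -3).

(-12, -24, -3)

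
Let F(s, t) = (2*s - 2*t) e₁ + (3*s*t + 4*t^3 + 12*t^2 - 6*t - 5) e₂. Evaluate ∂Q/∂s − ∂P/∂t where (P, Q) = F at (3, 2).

∂F₂/∂s = 3*t
∂F₁/∂t = -2
Scalar curl = 3*t + 2
At (3, 2): 8.

8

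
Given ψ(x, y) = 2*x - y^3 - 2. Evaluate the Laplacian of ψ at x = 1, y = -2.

∂²ψ/∂x² = 0
∂²ψ/∂y² = -6*y
∇²ψ = -6*y
At (1, -2): 12.

12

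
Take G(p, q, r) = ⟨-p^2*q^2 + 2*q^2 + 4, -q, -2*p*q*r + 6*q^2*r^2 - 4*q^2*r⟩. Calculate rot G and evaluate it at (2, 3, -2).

(200, -12, 12)

(∇×G)₁ = ∂G₃/∂q − ∂G₂/∂r = -2*p*r + 12*q*r^2 - 8*q*r
(∇×G)₂ = ∂G₁/∂r − ∂G₃/∂p = 2*q*r
(∇×G)₃ = ∂G₂/∂p − ∂G₁/∂q = 2*p^2*q - 4*q
∇×G = (-2*p*r + 12*q*r^2 - 8*q*r, 2*q*r, 2*p^2*q - 4*q)
At (2, 3, -2): (200, -12, 12).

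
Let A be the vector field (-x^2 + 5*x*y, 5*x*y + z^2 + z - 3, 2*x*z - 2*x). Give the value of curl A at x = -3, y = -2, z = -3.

(∇×A)₁ = ∂A₃/∂y − ∂A₂/∂z = -2*z - 1
(∇×A)₂ = ∂A₁/∂z − ∂A₃/∂x = -2*z + 2
(∇×A)₃ = ∂A₂/∂x − ∂A₁/∂y = -5*x + 5*y
∇×A = (-2*z - 1, -2*z + 2, -5*x + 5*y)
At (-3, -2, -3): (5, 8, 5).

(5, 8, 5)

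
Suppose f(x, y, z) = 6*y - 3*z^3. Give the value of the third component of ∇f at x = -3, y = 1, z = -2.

(∇f)_3 = ∂f/∂z = -9*z^2
At (-3, 1, -2): -36.

-36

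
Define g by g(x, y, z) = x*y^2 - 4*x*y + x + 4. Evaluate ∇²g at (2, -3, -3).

∂²g/∂x² = 0
∂²g/∂y² = 2*x
∂²g/∂z² = 0
∇²g = 2*x
At (2, -3, -3): 4.

4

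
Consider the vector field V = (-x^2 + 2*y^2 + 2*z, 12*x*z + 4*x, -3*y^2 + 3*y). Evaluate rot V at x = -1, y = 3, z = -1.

(-3, 2, -20)

(∇×V)₁ = ∂V₃/∂y − ∂V₂/∂z = -12*x - 6*y + 3
(∇×V)₂ = ∂V₁/∂z − ∂V₃/∂x = 2
(∇×V)₃ = ∂V₂/∂x − ∂V₁/∂y = -4*y + 12*z + 4
∇×V = (-12*x - 6*y + 3, 2, -4*y + 12*z + 4)
At (-1, 3, -1): (-3, 2, -20).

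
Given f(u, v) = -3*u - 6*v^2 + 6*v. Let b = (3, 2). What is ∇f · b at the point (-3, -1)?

∂f/∂u = -3
∂f/∂v = -12*v + 6
∇f at (-3, -1) = (-3, 18)
∇f · b = (-3)(3) + (18)(2) = 27

27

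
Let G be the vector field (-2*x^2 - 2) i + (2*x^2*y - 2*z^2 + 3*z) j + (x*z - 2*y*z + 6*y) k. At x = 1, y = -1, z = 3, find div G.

1

∂G₁/∂x = -4*x
∂G₂/∂y = 2*x^2
∂G₃/∂z = x - 2*y
∇·G = 2*x^2 - 3*x - 2*y
At (1, -1, 3): 1.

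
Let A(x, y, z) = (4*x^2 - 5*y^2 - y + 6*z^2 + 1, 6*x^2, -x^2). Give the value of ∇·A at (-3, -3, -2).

-24

∂A₁/∂x = 8*x
∂A₂/∂y = 0
∂A₃/∂z = 0
∇·A = 8*x
At (-3, -3, -2): -24.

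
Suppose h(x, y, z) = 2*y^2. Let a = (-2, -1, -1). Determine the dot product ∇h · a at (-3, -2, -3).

∂h/∂x = 0
∂h/∂y = 4*y
∂h/∂z = 0
∇h at (-3, -2, -3) = (0, -8, 0)
∇h · a = (0)(-2) + (-8)(-1) + (0)(-1) = 8

8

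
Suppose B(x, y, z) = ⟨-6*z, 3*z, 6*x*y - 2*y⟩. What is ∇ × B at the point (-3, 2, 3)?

(-23, -18, 0)

(∇×B)₁ = ∂B₃/∂y − ∂B₂/∂z = 6*x - 5
(∇×B)₂ = ∂B₁/∂z − ∂B₃/∂x = -6*y - 6
(∇×B)₃ = ∂B₂/∂x − ∂B₁/∂y = 0
∇×B = (6*x - 5, -6*y - 6, 0)
At (-3, 2, 3): (-23, -18, 0).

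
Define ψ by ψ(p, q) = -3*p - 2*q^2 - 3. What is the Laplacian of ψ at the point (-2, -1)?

-4

∂²ψ/∂p² = 0
∂²ψ/∂q² = -4
∇²ψ = -4
At (-2, -1): -4.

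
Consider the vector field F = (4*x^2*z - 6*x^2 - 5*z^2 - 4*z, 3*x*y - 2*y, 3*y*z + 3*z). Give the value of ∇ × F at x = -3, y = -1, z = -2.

(-6, 52, -3)

(∇×F)₁ = ∂F₃/∂y − ∂F₂/∂z = 3*z
(∇×F)₂ = ∂F₁/∂z − ∂F₃/∂x = 4*x^2 - 10*z - 4
(∇×F)₃ = ∂F₂/∂x − ∂F₁/∂y = 3*y
∇×F = (3*z, 4*x^2 - 10*z - 4, 3*y)
At (-3, -1, -2): (-6, 52, -3).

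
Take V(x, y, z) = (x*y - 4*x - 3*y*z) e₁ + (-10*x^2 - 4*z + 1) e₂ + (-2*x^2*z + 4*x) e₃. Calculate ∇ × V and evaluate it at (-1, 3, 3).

(4, -25, 30)

(∇×V)₁ = ∂V₃/∂y − ∂V₂/∂z = 4
(∇×V)₂ = ∂V₁/∂z − ∂V₃/∂x = 4*x*z - 3*y - 4
(∇×V)₃ = ∂V₂/∂x − ∂V₁/∂y = -21*x + 3*z
∇×V = (4, 4*x*z - 3*y - 4, -21*x + 3*z)
At (-1, 3, 3): (4, -25, 30).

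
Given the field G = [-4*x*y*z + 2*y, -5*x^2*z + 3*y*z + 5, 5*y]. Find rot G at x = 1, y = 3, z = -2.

(∇×G)₁ = ∂G₃/∂y − ∂G₂/∂z = 5*x^2 - 3*y + 5
(∇×G)₂ = ∂G₁/∂z − ∂G₃/∂x = -4*x*y
(∇×G)₃ = ∂G₂/∂x − ∂G₁/∂y = -6*x*z - 2
∇×G = (5*x^2 - 3*y + 5, -4*x*y, -6*x*z - 2)
At (1, 3, -2): (1, -12, 10).

(1, -12, 10)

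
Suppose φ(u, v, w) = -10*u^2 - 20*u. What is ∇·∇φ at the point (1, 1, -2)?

∂²φ/∂u² = -20
∂²φ/∂v² = 0
∂²φ/∂w² = 0
∇²φ = -20
At (1, 1, -2): -20.

-20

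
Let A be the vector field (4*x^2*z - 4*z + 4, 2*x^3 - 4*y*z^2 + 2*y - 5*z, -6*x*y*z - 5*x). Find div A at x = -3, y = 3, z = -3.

92

∂A₁/∂x = 8*x*z
∂A₂/∂y = -4*z^2 + 2
∂A₃/∂z = -6*x*y
∇·A = -6*x*y + 8*x*z - 4*z^2 + 2
At (-3, 3, -3): 92.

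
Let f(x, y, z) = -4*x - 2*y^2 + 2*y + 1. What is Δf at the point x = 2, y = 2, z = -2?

-4

∂²f/∂x² = 0
∂²f/∂y² = -4
∂²f/∂z² = 0
∇²f = -4
At (2, 2, -2): -4.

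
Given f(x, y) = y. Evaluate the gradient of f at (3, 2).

∂f/∂x = 0
∂f/∂y = 1
∇f = (0, 1)
At (3, 2): (0, 1).

(0, 1)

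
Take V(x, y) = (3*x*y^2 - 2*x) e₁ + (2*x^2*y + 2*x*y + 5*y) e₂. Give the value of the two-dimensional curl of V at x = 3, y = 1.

-4

∂V₂/∂x = 4*x*y + 2*y
∂V₁/∂y = 6*x*y
Scalar curl = -2*x*y + 2*y
At (3, 1): -4.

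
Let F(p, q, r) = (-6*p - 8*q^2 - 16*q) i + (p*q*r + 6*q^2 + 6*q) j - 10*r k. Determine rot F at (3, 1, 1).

(-3, 0, 33)

(∇×F)₁ = ∂F₃/∂q − ∂F₂/∂r = -p*q
(∇×F)₂ = ∂F₁/∂r − ∂F₃/∂p = 0
(∇×F)₃ = ∂F₂/∂p − ∂F₁/∂q = q*r + 16*q + 16
∇×F = (-p*q, 0, q*r + 16*q + 16)
At (3, 1, 1): (-3, 0, 33).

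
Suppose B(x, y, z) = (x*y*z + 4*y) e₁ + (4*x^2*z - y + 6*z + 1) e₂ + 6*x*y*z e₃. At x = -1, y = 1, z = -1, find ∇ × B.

(∇×B)₁ = ∂B₃/∂y − ∂B₂/∂z = -4*x^2 + 6*x*z - 6
(∇×B)₂ = ∂B₁/∂z − ∂B₃/∂x = x*y - 6*y*z
(∇×B)₃ = ∂B₂/∂x − ∂B₁/∂y = 7*x*z - 4
∇×B = (-4*x^2 + 6*x*z - 6, x*y - 6*y*z, 7*x*z - 4)
At (-1, 1, -1): (-4, 5, 3).

(-4, 5, 3)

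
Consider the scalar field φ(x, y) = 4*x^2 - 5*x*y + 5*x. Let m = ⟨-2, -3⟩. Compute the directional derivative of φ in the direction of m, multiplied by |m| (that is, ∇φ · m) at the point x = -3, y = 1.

3

∂φ/∂x = 8*x - 5*y + 5
∂φ/∂y = -5*x
∇φ at (-3, 1) = (-24, 15)
∇φ · m = (-24)(-2) + (15)(-3) = 3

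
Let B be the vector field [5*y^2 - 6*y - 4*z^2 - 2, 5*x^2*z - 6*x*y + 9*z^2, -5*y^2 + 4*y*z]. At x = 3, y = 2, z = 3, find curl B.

(-107, -24, 64)

(∇×B)₁ = ∂B₃/∂y − ∂B₂/∂z = -5*x^2 - 10*y - 14*z
(∇×B)₂ = ∂B₁/∂z − ∂B₃/∂x = -8*z
(∇×B)₃ = ∂B₂/∂x − ∂B₁/∂y = 10*x*z - 16*y + 6
∇×B = (-5*x^2 - 10*y - 14*z, -8*z, 10*x*z - 16*y + 6)
At (3, 2, 3): (-107, -24, 64).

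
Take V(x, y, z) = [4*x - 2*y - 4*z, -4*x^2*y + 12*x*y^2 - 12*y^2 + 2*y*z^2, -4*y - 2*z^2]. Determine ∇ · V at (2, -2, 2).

-60

∂V₁/∂x = 4
∂V₂/∂y = -4*x^2 + 24*x*y - 24*y + 2*z^2
∂V₃/∂z = -4*z
∇·V = -4*x^2 + 24*x*y - 24*y + 2*z^2 - 4*z + 4
At (2, -2, 2): -60.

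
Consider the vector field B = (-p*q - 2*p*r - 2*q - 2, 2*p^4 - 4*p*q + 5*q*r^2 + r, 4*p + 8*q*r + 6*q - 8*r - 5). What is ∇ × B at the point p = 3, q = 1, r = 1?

(∇×B)₁ = ∂B₃/∂q − ∂B₂/∂r = -10*q*r + 8*r + 5
(∇×B)₂ = ∂B₁/∂r − ∂B₃/∂p = -2*p - 4
(∇×B)₃ = ∂B₂/∂p − ∂B₁/∂q = 8*p^3 + p - 4*q + 2
∇×B = (-10*q*r + 8*r + 5, -2*p - 4, 8*p^3 + p - 4*q + 2)
At (3, 1, 1): (3, -10, 217).

(3, -10, 217)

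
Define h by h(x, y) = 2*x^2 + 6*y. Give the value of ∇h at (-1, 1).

∂h/∂x = 4*x
∂h/∂y = 6
∇h = (4*x, 6)
At (-1, 1): (-4, 6).

(-4, 6)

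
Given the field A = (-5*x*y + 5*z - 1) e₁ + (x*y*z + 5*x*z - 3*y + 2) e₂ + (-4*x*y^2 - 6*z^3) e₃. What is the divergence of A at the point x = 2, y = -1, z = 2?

∂A₁/∂x = -5*y
∂A₂/∂y = x*z - 3
∂A₃/∂z = -18*z^2
∇·A = x*z - 5*y - 18*z^2 - 3
At (2, -1, 2): -66.

-66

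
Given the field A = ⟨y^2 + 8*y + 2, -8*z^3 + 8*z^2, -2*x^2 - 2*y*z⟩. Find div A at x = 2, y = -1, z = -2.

2

∂A₁/∂x = 0
∂A₂/∂y = 0
∂A₃/∂z = -2*y
∇·A = -2*y
At (2, -1, -2): 2.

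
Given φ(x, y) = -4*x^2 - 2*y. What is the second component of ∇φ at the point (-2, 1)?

(∇φ)_2 = ∂φ/∂y = -2
At (-2, 1): -2.

-2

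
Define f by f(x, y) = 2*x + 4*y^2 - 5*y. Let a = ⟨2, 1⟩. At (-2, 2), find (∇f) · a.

15

∂f/∂x = 2
∂f/∂y = 8*y - 5
∇f at (-2, 2) = (2, 11)
∇f · a = (2)(2) + (11)(1) = 15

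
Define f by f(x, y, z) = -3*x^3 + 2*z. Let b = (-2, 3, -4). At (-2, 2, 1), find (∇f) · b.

∂f/∂x = -9*x^2
∂f/∂y = 0
∂f/∂z = 2
∇f at (-2, 2, 1) = (-36, 0, 2)
∇f · b = (-36)(-2) + (0)(3) + (2)(-4) = 64

64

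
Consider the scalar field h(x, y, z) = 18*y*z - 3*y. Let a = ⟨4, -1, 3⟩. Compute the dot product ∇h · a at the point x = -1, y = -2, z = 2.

-141

∂h/∂x = 0
∂h/∂y = 18*z - 3
∂h/∂z = 18*y
∇h at (-1, -2, 2) = (0, 33, -36)
∇h · a = (0)(4) + (33)(-1) + (-36)(3) = -141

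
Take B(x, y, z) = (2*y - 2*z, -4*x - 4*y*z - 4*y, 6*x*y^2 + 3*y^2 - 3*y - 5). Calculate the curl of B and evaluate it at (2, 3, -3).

(∇×B)₁ = ∂B₃/∂y − ∂B₂/∂z = 12*x*y + 10*y - 3
(∇×B)₂ = ∂B₁/∂z − ∂B₃/∂x = -6*y^2 - 2
(∇×B)₃ = ∂B₂/∂x − ∂B₁/∂y = -6
∇×B = (12*x*y + 10*y - 3, -6*y^2 - 2, -6)
At (2, 3, -3): (99, -56, -6).

(99, -56, -6)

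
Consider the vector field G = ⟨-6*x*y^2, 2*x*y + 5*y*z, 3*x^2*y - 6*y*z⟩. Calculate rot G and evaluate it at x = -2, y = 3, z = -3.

(15, 36, -66)

(∇×G)₁ = ∂G₃/∂y − ∂G₂/∂z = 3*x^2 - 5*y - 6*z
(∇×G)₂ = ∂G₁/∂z − ∂G₃/∂x = -6*x*y
(∇×G)₃ = ∂G₂/∂x − ∂G₁/∂y = 12*x*y + 2*y
∇×G = (3*x^2 - 5*y - 6*z, -6*x*y, 12*x*y + 2*y)
At (-2, 3, -3): (15, 36, -66).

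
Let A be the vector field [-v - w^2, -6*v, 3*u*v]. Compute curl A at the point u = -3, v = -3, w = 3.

(-9, 3, 1)

(∇×A)₁ = ∂A₃/∂v − ∂A₂/∂w = 3*u
(∇×A)₂ = ∂A₁/∂w − ∂A₃/∂u = -3*v - 2*w
(∇×A)₃ = ∂A₂/∂u − ∂A₁/∂v = 1
∇×A = (3*u, -3*v - 2*w, 1)
At (-3, -3, 3): (-9, 3, 1).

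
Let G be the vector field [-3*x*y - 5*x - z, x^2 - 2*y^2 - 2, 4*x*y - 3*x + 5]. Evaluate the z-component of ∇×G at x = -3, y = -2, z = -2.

-15

(∇×G)_3 = ∂G₂/∂x − ∂G₁/∂y
= 2*x − (-3*x)
= 5*x
At (-3, -2, -2): -15.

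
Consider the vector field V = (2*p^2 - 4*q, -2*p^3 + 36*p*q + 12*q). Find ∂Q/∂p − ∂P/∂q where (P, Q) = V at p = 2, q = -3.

∂V₂/∂p = -6*p^2 + 36*q
∂V₁/∂q = -4
Scalar curl = -6*p^2 + 36*q + 4
At (2, -3): -128.

-128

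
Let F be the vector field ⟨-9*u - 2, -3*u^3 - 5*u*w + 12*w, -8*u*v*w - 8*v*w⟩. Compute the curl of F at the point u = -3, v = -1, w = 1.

(-11, -8, -86)

(∇×F)₁ = ∂F₃/∂v − ∂F₂/∂w = -8*u*w + 5*u - 8*w - 12
(∇×F)₂ = ∂F₁/∂w − ∂F₃/∂u = 8*v*w
(∇×F)₃ = ∂F₂/∂u − ∂F₁/∂v = -9*u^2 - 5*w
∇×F = (-8*u*w + 5*u - 8*w - 12, 8*v*w, -9*u^2 - 5*w)
At (-3, -1, 1): (-11, -8, -86).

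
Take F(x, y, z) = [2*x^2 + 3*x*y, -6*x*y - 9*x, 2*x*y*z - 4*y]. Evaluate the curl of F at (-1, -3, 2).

(∇×F)₁ = ∂F₃/∂y − ∂F₂/∂z = 2*x*z - 4
(∇×F)₂ = ∂F₁/∂z − ∂F₃/∂x = -2*y*z
(∇×F)₃ = ∂F₂/∂x − ∂F₁/∂y = -3*x - 6*y - 9
∇×F = (2*x*z - 4, -2*y*z, -3*x - 6*y - 9)
At (-1, -3, 2): (-8, 12, 12).

(-8, 12, 12)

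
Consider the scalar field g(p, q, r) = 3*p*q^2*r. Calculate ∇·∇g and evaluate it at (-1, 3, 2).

-12

∂²g/∂p² = 0
∂²g/∂q² = 6*p*r
∂²g/∂r² = 0
∇²g = 6*p*r
At (-1, 3, 2): -12.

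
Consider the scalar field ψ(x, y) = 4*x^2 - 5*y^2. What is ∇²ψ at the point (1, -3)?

∂²ψ/∂x² = 8
∂²ψ/∂y² = -10
∇²ψ = -2
At (1, -3): -2.

-2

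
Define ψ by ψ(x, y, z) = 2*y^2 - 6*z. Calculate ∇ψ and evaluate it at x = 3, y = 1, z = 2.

∂ψ/∂x = 0
∂ψ/∂y = 4*y
∂ψ/∂z = -6
∇ψ = (0, 4*y, -6)
At (3, 1, 2): (0, 4, -6).

(0, 4, -6)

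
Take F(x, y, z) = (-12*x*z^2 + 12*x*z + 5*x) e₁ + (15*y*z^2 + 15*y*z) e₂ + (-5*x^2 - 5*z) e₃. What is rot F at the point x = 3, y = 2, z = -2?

(90, 210, 0)

(∇×F)₁ = ∂F₃/∂y − ∂F₂/∂z = -30*y*z - 15*y
(∇×F)₂ = ∂F₁/∂z − ∂F₃/∂x = -24*x*z + 22*x
(∇×F)₃ = ∂F₂/∂x − ∂F₁/∂y = 0
∇×F = (-30*y*z - 15*y, -24*x*z + 22*x, 0)
At (3, 2, -2): (90, 210, 0).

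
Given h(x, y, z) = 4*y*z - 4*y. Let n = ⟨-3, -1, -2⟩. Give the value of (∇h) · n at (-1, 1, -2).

∂h/∂x = 0
∂h/∂y = 4*z - 4
∂h/∂z = 4*y
∇h at (-1, 1, -2) = (0, -12, 4)
∇h · n = (0)(-3) + (-12)(-1) + (4)(-2) = 4

4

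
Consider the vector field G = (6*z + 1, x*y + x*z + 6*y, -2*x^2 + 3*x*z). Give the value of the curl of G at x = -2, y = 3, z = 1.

(2, -5, 4)

(∇×G)₁ = ∂G₃/∂y − ∂G₂/∂z = -x
(∇×G)₂ = ∂G₁/∂z − ∂G₃/∂x = 4*x - 3*z + 6
(∇×G)₃ = ∂G₂/∂x − ∂G₁/∂y = y + z
∇×G = (-x, 4*x - 3*z + 6, y + z)
At (-2, 3, 1): (2, -5, 4).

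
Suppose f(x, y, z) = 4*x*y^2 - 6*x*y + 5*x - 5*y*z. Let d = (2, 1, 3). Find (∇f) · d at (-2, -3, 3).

∂f/∂x = 4*y^2 - 6*y + 5
∂f/∂y = 8*x*y - 6*x - 5*z
∂f/∂z = -5*y
∇f at (-2, -3, 3) = (59, 45, 15)
∇f · d = (59)(2) + (45)(1) + (15)(3) = 208

208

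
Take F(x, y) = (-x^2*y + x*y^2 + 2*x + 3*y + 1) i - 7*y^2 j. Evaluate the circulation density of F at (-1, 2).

∂F₂/∂x = 0
∂F₁/∂y = -x^2 + 2*x*y + 3
Scalar curl = x^2 - 2*x*y - 3
At (-1, 2): 2.

2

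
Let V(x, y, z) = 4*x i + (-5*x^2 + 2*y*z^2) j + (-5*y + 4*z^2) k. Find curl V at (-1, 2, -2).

(∇×V)₁ = ∂V₃/∂y − ∂V₂/∂z = -4*y*z - 5
(∇×V)₂ = ∂V₁/∂z − ∂V₃/∂x = 0
(∇×V)₃ = ∂V₂/∂x − ∂V₁/∂y = -10*x
∇×V = (-4*y*z - 5, 0, -10*x)
At (-1, 2, -2): (11, 0, 10).

(11, 0, 10)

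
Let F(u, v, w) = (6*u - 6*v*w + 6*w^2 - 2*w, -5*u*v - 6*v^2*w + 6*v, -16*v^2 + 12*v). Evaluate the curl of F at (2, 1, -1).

(∇×F)₁ = ∂F₃/∂v − ∂F₂/∂w = 6*v^2 - 32*v + 12
(∇×F)₂ = ∂F₁/∂w − ∂F₃/∂u = -6*v + 12*w - 2
(∇×F)₃ = ∂F₂/∂u − ∂F₁/∂v = -5*v + 6*w
∇×F = (6*v^2 - 32*v + 12, -6*v + 12*w - 2, -5*v + 6*w)
At (2, 1, -1): (-14, -20, -11).

(-14, -20, -11)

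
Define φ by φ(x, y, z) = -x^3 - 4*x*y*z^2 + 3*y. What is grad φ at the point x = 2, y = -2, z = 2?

∂φ/∂x = -3*x^2 - 4*y*z^2
∂φ/∂y = -4*x*z^2 + 3
∂φ/∂z = -8*x*y*z
∇φ = (-3*x^2 - 4*y*z^2, -4*x*z^2 + 3, -8*x*y*z)
At (2, -2, 2): (20, -29, 64).

(20, -29, 64)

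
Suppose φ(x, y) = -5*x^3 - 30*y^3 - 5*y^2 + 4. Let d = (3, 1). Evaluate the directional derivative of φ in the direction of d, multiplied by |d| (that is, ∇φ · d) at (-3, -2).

∂φ/∂x = -15*x^2
∂φ/∂y = -90*y^2 - 10*y
∇φ at (-3, -2) = (-135, -340)
∇φ · d = (-135)(3) + (-340)(1) = -745

-745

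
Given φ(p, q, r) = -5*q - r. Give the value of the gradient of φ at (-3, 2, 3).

∂φ/∂p = 0
∂φ/∂q = -5
∂φ/∂r = -1
∇φ = (0, -5, -1)
At (-3, 2, 3): (0, -5, -1).

(0, -5, -1)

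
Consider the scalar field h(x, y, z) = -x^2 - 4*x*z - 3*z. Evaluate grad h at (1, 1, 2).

(-10, 0, -7)

∂h/∂x = -2*x - 4*z
∂h/∂y = 0
∂h/∂z = -4*x - 3
∇h = (-2*x - 4*z, 0, -4*x - 3)
At (1, 1, 2): (-10, 0, -7).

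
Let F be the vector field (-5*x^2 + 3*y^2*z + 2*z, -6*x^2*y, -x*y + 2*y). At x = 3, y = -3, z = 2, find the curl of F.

(∇×F)₁ = ∂F₃/∂y − ∂F₂/∂z = -x + 2
(∇×F)₂ = ∂F₁/∂z − ∂F₃/∂x = 3*y^2 + y + 2
(∇×F)₃ = ∂F₂/∂x − ∂F₁/∂y = -12*x*y - 6*y*z
∇×F = (-x + 2, 3*y^2 + y + 2, -12*x*y - 6*y*z)
At (3, -3, 2): (-1, 26, 144).

(-1, 26, 144)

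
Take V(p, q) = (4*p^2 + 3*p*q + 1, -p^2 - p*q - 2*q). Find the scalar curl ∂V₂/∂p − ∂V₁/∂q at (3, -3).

-12

∂V₂/∂p = -2*p - q
∂V₁/∂q = 3*p
Scalar curl = -5*p - q
At (3, -3): -12.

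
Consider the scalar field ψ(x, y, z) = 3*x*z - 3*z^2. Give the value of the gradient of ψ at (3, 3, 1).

∂ψ/∂x = 3*z
∂ψ/∂y = 0
∂ψ/∂z = 3*x - 6*z
∇ψ = (3*z, 0, 3*x - 6*z)
At (3, 3, 1): (3, 0, 3).

(3, 0, 3)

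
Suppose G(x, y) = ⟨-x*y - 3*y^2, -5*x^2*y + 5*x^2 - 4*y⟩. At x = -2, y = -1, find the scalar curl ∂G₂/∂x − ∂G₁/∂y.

-48

∂G₂/∂x = -10*x*y + 10*x
∂G₁/∂y = -x - 6*y
Scalar curl = -10*x*y + 11*x + 6*y
At (-2, -1): -48.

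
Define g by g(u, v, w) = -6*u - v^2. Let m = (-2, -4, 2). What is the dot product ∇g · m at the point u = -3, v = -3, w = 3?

-12

∂g/∂u = -6
∂g/∂v = -2*v
∂g/∂w = 0
∇g at (-3, -3, 3) = (-6, 6, 0)
∇g · m = (-6)(-2) + (6)(-4) + (0)(2) = -12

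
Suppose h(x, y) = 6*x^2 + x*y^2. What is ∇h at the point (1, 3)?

(21, 6)

∂h/∂x = 12*x + y^2
∂h/∂y = 2*x*y
∇h = (12*x + y^2, 2*x*y)
At (1, 3): (21, 6).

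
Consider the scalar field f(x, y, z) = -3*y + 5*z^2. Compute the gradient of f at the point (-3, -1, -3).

(0, -3, -30)

∂f/∂x = 0
∂f/∂y = -3
∂f/∂z = 10*z
∇f = (0, -3, 10*z)
At (-3, -1, -3): (0, -3, -30).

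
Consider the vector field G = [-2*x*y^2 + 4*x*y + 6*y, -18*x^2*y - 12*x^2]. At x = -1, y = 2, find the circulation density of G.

∂G₂/∂x = -36*x*y - 24*x
∂G₁/∂y = -4*x*y + 4*x + 6
Scalar curl = -32*x*y - 28*x - 6
At (-1, 2): 86.

86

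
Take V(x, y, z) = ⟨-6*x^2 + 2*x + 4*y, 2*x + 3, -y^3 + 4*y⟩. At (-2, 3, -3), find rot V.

(-23, 0, -2)

(∇×V)₁ = ∂V₃/∂y − ∂V₂/∂z = -3*y^2 + 4
(∇×V)₂ = ∂V₁/∂z − ∂V₃/∂x = 0
(∇×V)₃ = ∂V₂/∂x − ∂V₁/∂y = -2
∇×V = (-3*y^2 + 4, 0, -2)
At (-2, 3, -3): (-23, 0, -2).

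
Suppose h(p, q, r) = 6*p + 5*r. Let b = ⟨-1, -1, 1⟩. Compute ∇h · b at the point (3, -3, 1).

-1

∂h/∂p = 6
∂h/∂q = 0
∂h/∂r = 5
∇h at (3, -3, 1) = (6, 0, 5)
∇h · b = (6)(-1) + (0)(-1) + (5)(1) = -1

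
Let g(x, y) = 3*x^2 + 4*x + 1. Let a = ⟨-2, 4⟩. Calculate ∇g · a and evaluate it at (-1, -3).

4

∂g/∂x = 6*x + 4
∂g/∂y = 0
∇g at (-1, -3) = (-2, 0)
∇g · a = (-2)(-2) + (0)(4) = 4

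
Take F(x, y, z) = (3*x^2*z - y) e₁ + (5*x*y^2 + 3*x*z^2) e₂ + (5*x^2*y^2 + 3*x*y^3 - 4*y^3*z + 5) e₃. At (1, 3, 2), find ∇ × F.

(∇×F)₁ = ∂F₃/∂y − ∂F₂/∂z = 10*x^2*y + 9*x*y^2 - 6*x*z - 12*y^2*z
(∇×F)₂ = ∂F₁/∂z − ∂F₃/∂x = 3*x^2 - 10*x*y^2 - 3*y^3
(∇×F)₃ = ∂F₂/∂x − ∂F₁/∂y = 5*y^2 + 3*z^2 + 1
∇×F = (10*x^2*y + 9*x*y^2 - 6*x*z - 12*y^2*z, 3*x^2 - 10*x*y^2 - 3*y^3, 5*y^2 + 3*z^2 + 1)
At (1, 3, 2): (-117, -168, 58).

(-117, -168, 58)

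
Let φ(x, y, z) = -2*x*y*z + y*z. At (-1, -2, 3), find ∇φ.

∂φ/∂x = -2*y*z
∂φ/∂y = -2*x*z + z
∂φ/∂z = -2*x*y + y
∇φ = (-2*y*z, -2*x*z + z, -2*x*y + y)
At (-1, -2, 3): (12, 9, -6).

(12, 9, -6)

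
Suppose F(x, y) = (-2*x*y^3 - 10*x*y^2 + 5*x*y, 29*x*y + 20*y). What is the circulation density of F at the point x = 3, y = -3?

-120

∂F₂/∂x = 29*y
∂F₁/∂y = -6*x*y^2 - 20*x*y + 5*x
Scalar curl = 6*x*y^2 + 20*x*y - 5*x + 29*y
At (3, -3): -120.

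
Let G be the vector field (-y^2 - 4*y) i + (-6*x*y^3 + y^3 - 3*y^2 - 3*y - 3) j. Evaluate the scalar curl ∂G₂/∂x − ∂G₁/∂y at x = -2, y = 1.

0

∂G₂/∂x = -6*y^3
∂G₁/∂y = -2*y - 4
Scalar curl = -6*y^3 + 2*y + 4
At (-2, 1): 0.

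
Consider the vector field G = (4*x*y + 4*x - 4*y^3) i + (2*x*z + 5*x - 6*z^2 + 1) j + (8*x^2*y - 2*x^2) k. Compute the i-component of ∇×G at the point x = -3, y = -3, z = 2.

(∇×G)_1 = ∂G₃/∂y − ∂G₂/∂z
= 8*x^2 − (2*x - 12*z)
= 8*x^2 - 2*x + 12*z
At (-3, -3, 2): 102.

102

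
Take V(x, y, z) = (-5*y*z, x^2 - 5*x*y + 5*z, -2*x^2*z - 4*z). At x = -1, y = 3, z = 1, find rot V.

(-5, -19, -12)

(∇×V)₁ = ∂V₃/∂y − ∂V₂/∂z = -5
(∇×V)₂ = ∂V₁/∂z − ∂V₃/∂x = 4*x*z - 5*y
(∇×V)₃ = ∂V₂/∂x − ∂V₁/∂y = 2*x - 5*y + 5*z
∇×V = (-5, 4*x*z - 5*y, 2*x - 5*y + 5*z)
At (-1, 3, 1): (-5, -19, -12).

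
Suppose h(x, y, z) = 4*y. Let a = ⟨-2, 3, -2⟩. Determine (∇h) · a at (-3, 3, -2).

∂h/∂x = 0
∂h/∂y = 4
∂h/∂z = 0
∇h at (-3, 3, -2) = (0, 4, 0)
∇h · a = (0)(-2) + (4)(3) + (0)(-2) = 12

12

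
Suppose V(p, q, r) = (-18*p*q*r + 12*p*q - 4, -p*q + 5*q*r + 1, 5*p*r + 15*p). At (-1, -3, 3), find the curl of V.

(∇×V)₁ = ∂V₃/∂q − ∂V₂/∂r = -5*q
(∇×V)₂ = ∂V₁/∂r − ∂V₃/∂p = -18*p*q - 5*r - 15
(∇×V)₃ = ∂V₂/∂p − ∂V₁/∂q = 18*p*r - 12*p - q
∇×V = (-5*q, -18*p*q - 5*r - 15, 18*p*r - 12*p - q)
At (-1, -3, 3): (15, -84, -39).

(15, -84, -39)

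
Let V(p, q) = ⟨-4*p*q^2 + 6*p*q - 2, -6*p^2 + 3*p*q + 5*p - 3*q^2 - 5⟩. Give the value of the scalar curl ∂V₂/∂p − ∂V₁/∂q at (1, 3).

∂V₂/∂p = -12*p + 3*q + 5
∂V₁/∂q = -8*p*q + 6*p
Scalar curl = 8*p*q - 18*p + 3*q + 5
At (1, 3): 20.

20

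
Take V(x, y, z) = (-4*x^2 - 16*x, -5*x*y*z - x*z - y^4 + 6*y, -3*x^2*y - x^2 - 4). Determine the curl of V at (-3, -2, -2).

(0, 30, -18)

(∇×V)₁ = ∂V₃/∂y − ∂V₂/∂z = -3*x^2 + 5*x*y + x
(∇×V)₂ = ∂V₁/∂z − ∂V₃/∂x = 6*x*y + 2*x
(∇×V)₃ = ∂V₂/∂x − ∂V₁/∂y = -5*y*z - z
∇×V = (-3*x^2 + 5*x*y + x, 6*x*y + 2*x, -5*y*z - z)
At (-3, -2, -2): (0, 30, -18).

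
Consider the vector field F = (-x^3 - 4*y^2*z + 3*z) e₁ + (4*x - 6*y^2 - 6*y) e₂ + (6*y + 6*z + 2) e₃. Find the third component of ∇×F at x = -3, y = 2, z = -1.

(∇×F)_3 = ∂F₂/∂x − ∂F₁/∂y
= 4 − (-8*y*z)
= 8*y*z + 4
At (-3, 2, -1): -12.

-12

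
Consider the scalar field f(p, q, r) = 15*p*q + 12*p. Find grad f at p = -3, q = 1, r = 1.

∂f/∂p = 15*q + 12
∂f/∂q = 15*p
∂f/∂r = 0
∇f = (15*q + 12, 15*p, 0)
At (-3, 1, 1): (27, -45, 0).

(27, -45, 0)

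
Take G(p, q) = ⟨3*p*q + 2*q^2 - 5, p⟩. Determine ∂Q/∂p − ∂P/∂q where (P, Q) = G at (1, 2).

-10

∂G₂/∂p = 1
∂G₁/∂q = 3*p + 4*q
Scalar curl = -3*p - 4*q + 1
At (1, 2): -10.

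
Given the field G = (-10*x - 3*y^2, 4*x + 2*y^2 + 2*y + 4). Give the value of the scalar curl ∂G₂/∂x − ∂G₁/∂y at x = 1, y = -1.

-2

∂G₂/∂x = 4
∂G₁/∂y = -6*y
Scalar curl = 6*y + 4
At (1, -1): -2.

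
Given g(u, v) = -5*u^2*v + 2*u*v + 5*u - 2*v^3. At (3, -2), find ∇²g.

44

∂²g/∂u² = -10*v
∂²g/∂v² = -12*v
∇²g = -22*v
At (3, -2): 44.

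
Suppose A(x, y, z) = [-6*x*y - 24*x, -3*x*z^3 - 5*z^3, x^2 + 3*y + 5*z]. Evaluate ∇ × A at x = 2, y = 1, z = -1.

(36, -4, 15)

(∇×A)₁ = ∂A₃/∂y − ∂A₂/∂z = 9*x*z^2 + 15*z^2 + 3
(∇×A)₂ = ∂A₁/∂z − ∂A₃/∂x = -2*x
(∇×A)₃ = ∂A₂/∂x − ∂A₁/∂y = 6*x - 3*z^3
∇×A = (9*x*z^2 + 15*z^2 + 3, -2*x, 6*x - 3*z^3)
At (2, 1, -1): (36, -4, 15).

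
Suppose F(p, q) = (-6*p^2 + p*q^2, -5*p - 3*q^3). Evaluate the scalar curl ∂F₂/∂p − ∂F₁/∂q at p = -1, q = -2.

-9

∂F₂/∂p = -5
∂F₁/∂q = 2*p*q
Scalar curl = -2*p*q - 5
At (-1, -2): -9.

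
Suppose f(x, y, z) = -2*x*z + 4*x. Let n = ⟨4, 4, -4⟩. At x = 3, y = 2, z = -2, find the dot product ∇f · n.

∂f/∂x = -2*z + 4
∂f/∂y = 0
∂f/∂z = -2*x
∇f at (3, 2, -2) = (8, 0, -6)
∇f · n = (8)(4) + (0)(4) + (-6)(-4) = 56

56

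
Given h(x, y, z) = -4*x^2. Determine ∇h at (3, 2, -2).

(-24, 0, 0)

∂h/∂x = -8*x
∂h/∂y = 0
∂h/∂z = 0
∇h = (-8*x, 0, 0)
At (3, 2, -2): (-24, 0, 0).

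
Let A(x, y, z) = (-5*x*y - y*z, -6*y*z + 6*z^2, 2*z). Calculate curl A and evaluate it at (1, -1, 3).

(∇×A)₁ = ∂A₃/∂y − ∂A₂/∂z = 6*y - 12*z
(∇×A)₂ = ∂A₁/∂z − ∂A₃/∂x = -y
(∇×A)₃ = ∂A₂/∂x − ∂A₁/∂y = 5*x + z
∇×A = (6*y - 12*z, -y, 5*x + z)
At (1, -1, 3): (-42, 1, 8).

(-42, 1, 8)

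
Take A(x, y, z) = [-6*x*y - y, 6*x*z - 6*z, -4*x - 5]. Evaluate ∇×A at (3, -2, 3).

(-12, 4, 37)

(∇×A)₁ = ∂A₃/∂y − ∂A₂/∂z = -6*x + 6
(∇×A)₂ = ∂A₁/∂z − ∂A₃/∂x = 4
(∇×A)₃ = ∂A₂/∂x − ∂A₁/∂y = 6*x + 6*z + 1
∇×A = (-6*x + 6, 4, 6*x + 6*z + 1)
At (3, -2, 3): (-12, 4, 37).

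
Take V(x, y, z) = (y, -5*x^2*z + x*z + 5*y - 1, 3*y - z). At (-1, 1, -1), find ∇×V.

(∇×V)₁ = ∂V₃/∂y − ∂V₂/∂z = 5*x^2 - x + 3
(∇×V)₂ = ∂V₁/∂z − ∂V₃/∂x = 0
(∇×V)₃ = ∂V₂/∂x − ∂V₁/∂y = -10*x*z + z - 1
∇×V = (5*x^2 - x + 3, 0, -10*x*z + z - 1)
At (-1, 1, -1): (9, 0, -12).

(9, 0, -12)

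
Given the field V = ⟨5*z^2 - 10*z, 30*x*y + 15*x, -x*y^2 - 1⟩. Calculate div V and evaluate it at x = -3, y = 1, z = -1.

-90

∂V₁/∂x = 0
∂V₂/∂y = 30*x
∂V₃/∂z = 0
∇·V = 30*x
At (-3, 1, -1): -90.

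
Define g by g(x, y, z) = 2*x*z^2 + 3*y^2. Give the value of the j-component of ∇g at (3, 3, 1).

18

(∇g)_2 = ∂g/∂y = 6*y
At (3, 3, 1): 18.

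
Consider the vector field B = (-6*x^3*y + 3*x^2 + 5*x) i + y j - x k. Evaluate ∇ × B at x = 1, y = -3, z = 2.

(∇×B)₁ = ∂B₃/∂y − ∂B₂/∂z = 0
(∇×B)₂ = ∂B₁/∂z − ∂B₃/∂x = 1
(∇×B)₃ = ∂B₂/∂x − ∂B₁/∂y = 6*x^3
∇×B = (0, 1, 6*x^3)
At (1, -3, 2): (0, 1, 6).

(0, 1, 6)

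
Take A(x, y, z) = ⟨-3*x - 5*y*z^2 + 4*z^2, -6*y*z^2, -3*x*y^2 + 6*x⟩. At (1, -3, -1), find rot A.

(∇×A)₁ = ∂A₃/∂y − ∂A₂/∂z = -6*x*y + 12*y*z
(∇×A)₂ = ∂A₁/∂z − ∂A₃/∂x = 3*y^2 - 10*y*z + 8*z - 6
(∇×A)₃ = ∂A₂/∂x − ∂A₁/∂y = 5*z^2
∇×A = (-6*x*y + 12*y*z, 3*y^2 - 10*y*z + 8*z - 6, 5*z^2)
At (1, -3, -1): (54, -17, 5).

(54, -17, 5)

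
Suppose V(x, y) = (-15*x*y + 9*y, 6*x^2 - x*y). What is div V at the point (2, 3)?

∂V₁/∂x = -15*y
∂V₂/∂y = -x
∇·V = -x - 15*y
At (2, 3): -47.

-47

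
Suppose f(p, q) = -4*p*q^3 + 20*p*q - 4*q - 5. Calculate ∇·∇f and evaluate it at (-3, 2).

∂²f/∂p² = 0
∂²f/∂q² = -24*p*q
∇²f = -24*p*q
At (-3, 2): 144.

144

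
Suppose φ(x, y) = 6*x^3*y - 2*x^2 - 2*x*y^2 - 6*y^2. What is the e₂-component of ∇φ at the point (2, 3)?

-12

(∇φ)_2 = ∂φ/∂y = 6*x^3 - 4*x*y - 12*y
At (2, 3): -12.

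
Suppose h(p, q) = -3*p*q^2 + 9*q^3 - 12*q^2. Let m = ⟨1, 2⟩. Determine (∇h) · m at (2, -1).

∂h/∂p = -3*q^2
∂h/∂q = -6*p*q + 27*q^2 - 24*q
∇h at (2, -1) = (-3, 63)
∇h · m = (-3)(1) + (63)(2) = 123

123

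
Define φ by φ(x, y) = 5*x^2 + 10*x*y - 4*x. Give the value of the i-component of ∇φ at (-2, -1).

(∇φ)_1 = ∂φ/∂x = 10*x + 10*y - 4
At (-2, -1): -34.

-34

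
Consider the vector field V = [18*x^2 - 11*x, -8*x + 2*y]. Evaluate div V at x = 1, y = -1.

∂V₁/∂x = 36*x - 11
∂V₂/∂y = 2
∇·V = 36*x - 9
At (1, -1): 27.

27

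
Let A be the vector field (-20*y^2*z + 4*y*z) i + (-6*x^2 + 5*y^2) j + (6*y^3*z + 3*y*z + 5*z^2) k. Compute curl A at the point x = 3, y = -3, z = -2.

(-330, -192, 212)

(∇×A)₁ = ∂A₃/∂y − ∂A₂/∂z = 18*y^2*z + 3*z
(∇×A)₂ = ∂A₁/∂z − ∂A₃/∂x = -20*y^2 + 4*y
(∇×A)₃ = ∂A₂/∂x − ∂A₁/∂y = -12*x + 40*y*z - 4*z
∇×A = (18*y^2*z + 3*z, -20*y^2 + 4*y, -12*x + 40*y*z - 4*z)
At (3, -3, -2): (-330, -192, 212).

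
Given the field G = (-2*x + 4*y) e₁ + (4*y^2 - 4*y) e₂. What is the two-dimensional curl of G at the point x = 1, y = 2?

∂G₂/∂x = 0
∂G₁/∂y = 4
Scalar curl = -4
At (1, 2): -4.

-4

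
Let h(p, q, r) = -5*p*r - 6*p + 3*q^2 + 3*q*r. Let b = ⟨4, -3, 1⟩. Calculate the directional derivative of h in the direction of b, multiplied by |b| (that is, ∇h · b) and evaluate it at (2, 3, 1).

-108

∂h/∂p = -5*r - 6
∂h/∂q = 6*q + 3*r
∂h/∂r = -5*p + 3*q
∇h at (2, 3, 1) = (-11, 21, -1)
∇h · b = (-11)(4) + (21)(-3) + (-1)(1) = -108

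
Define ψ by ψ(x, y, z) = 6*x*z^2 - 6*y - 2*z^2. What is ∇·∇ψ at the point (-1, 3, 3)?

∂²ψ/∂x² = 0
∂²ψ/∂y² = 0
∂²ψ/∂z² = 4*(3*x - 1)
∇²ψ = 12*x - 4
At (-1, 3, 3): -16.

-16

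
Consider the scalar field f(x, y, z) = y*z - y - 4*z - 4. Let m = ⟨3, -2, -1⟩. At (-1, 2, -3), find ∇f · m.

∂f/∂x = 0
∂f/∂y = z - 1
∂f/∂z = y - 4
∇f at (-1, 2, -3) = (0, -4, -2)
∇f · m = (0)(3) + (-4)(-2) + (-2)(-1) = 10

10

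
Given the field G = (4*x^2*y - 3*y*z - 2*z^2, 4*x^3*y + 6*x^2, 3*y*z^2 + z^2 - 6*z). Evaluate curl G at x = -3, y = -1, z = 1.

(∇×G)₁ = ∂G₃/∂y − ∂G₂/∂z = 3*z^2
(∇×G)₂ = ∂G₁/∂z − ∂G₃/∂x = -3*y - 4*z
(∇×G)₃ = ∂G₂/∂x − ∂G₁/∂y = 12*x^2*y - 4*x^2 + 12*x + 3*z
∇×G = (3*z^2, -3*y - 4*z, 12*x^2*y - 4*x^2 + 12*x + 3*z)
At (-3, -1, 1): (3, -1, -177).

(3, -1, -177)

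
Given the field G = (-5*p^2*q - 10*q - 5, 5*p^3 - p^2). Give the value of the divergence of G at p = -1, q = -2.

-20

∂G₁/∂p = -10*p*q
∂G₂/∂q = 0
∇·G = -10*p*q
At (-1, -2): -20.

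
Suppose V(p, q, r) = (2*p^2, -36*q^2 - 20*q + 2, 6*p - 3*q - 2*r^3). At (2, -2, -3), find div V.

78

∂V₁/∂p = 4*p
∂V₂/∂q = -72*q - 20
∂V₃/∂r = -6*r^2
∇·V = 4*p - 72*q - 6*r^2 - 20
At (2, -2, -3): 78.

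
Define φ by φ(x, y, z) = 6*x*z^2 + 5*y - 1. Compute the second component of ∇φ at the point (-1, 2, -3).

5

(∇φ)_2 = ∂φ/∂y = 5
At (-1, 2, -3): 5.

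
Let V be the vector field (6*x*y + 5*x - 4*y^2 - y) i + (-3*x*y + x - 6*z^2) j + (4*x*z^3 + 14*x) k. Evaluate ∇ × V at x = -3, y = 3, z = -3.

(-36, 94, 35)

(∇×V)₁ = ∂V₃/∂y − ∂V₂/∂z = 12*z
(∇×V)₂ = ∂V₁/∂z − ∂V₃/∂x = -4*z^3 - 14
(∇×V)₃ = ∂V₂/∂x − ∂V₁/∂y = -6*x + 5*y + 2
∇×V = (12*z, -4*z^3 - 14, -6*x + 5*y + 2)
At (-3, 3, -3): (-36, 94, 35).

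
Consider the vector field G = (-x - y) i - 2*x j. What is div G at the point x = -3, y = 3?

∂G₁/∂x = -1
∂G₂/∂y = 0
∇·G = -1
At (-3, 3): -1.

-1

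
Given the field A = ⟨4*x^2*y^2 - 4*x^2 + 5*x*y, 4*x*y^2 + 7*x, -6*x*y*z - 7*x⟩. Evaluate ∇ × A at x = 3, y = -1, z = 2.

(-36, -5, 68)

(∇×A)₁ = ∂A₃/∂y − ∂A₂/∂z = -6*x*z
(∇×A)₂ = ∂A₁/∂z − ∂A₃/∂x = 6*y*z + 7
(∇×A)₃ = ∂A₂/∂x − ∂A₁/∂y = -8*x^2*y - 5*x + 4*y^2 + 7
∇×A = (-6*x*z, 6*y*z + 7, -8*x^2*y - 5*x + 4*y^2 + 7)
At (3, -1, 2): (-36, -5, 68).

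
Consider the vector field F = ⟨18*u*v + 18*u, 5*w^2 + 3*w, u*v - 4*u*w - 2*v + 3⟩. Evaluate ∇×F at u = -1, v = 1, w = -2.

(∇×F)₁ = ∂F₃/∂v − ∂F₂/∂w = u - 10*w - 5
(∇×F)₂ = ∂F₁/∂w − ∂F₃/∂u = -v + 4*w
(∇×F)₃ = ∂F₂/∂u − ∂F₁/∂v = -18*u
∇×F = (u - 10*w - 5, -v + 4*w, -18*u)
At (-1, 1, -2): (14, -9, 18).

(14, -9, 18)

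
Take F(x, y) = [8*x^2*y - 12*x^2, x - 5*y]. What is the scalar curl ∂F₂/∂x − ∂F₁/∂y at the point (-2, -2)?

∂F₂/∂x = 1
∂F₁/∂y = 8*x^2
Scalar curl = -8*x^2 + 1
At (-2, -2): -31.

-31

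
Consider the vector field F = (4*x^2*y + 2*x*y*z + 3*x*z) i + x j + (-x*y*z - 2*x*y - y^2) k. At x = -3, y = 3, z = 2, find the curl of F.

(6, -15, -23)

(∇×F)₁ = ∂F₃/∂y − ∂F₂/∂z = -x*z - 2*x - 2*y
(∇×F)₂ = ∂F₁/∂z − ∂F₃/∂x = 2*x*y + 3*x + y*z + 2*y
(∇×F)₃ = ∂F₂/∂x − ∂F₁/∂y = -4*x^2 - 2*x*z + 1
∇×F = (-x*z - 2*x - 2*y, 2*x*y + 3*x + y*z + 2*y, -4*x^2 - 2*x*z + 1)
At (-3, 3, 2): (6, -15, -23).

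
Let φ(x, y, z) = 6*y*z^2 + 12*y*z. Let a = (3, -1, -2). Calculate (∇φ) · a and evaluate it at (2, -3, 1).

126

∂φ/∂x = 0
∂φ/∂y = 6*z^2 + 12*z
∂φ/∂z = 12*y*z + 12*y
∇φ at (2, -3, 1) = (0, 18, -72)
∇φ · a = (0)(3) + (18)(-1) + (-72)(-2) = 126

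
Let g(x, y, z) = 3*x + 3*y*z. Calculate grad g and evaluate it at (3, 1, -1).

(3, -3, 3)

∂g/∂x = 3
∂g/∂y = 3*z
∂g/∂z = 3*y
∇g = (3, 3*z, 3*y)
At (3, 1, -1): (3, -3, 3).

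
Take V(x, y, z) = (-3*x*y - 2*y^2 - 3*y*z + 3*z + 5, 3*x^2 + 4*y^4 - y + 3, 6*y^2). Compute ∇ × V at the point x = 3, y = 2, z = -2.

(24, -3, 29)

(∇×V)₁ = ∂V₃/∂y − ∂V₂/∂z = 12*y
(∇×V)₂ = ∂V₁/∂z − ∂V₃/∂x = -3*y + 3
(∇×V)₃ = ∂V₂/∂x − ∂V₁/∂y = 9*x + 4*y + 3*z
∇×V = (12*y, -3*y + 3, 9*x + 4*y + 3*z)
At (3, 2, -2): (24, -3, 29).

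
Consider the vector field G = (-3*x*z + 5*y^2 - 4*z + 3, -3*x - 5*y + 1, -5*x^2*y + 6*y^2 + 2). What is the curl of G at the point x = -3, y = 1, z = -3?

(-33, -25, -13)

(∇×G)₁ = ∂G₃/∂y − ∂G₂/∂z = -5*x^2 + 12*y
(∇×G)₂ = ∂G₁/∂z − ∂G₃/∂x = 10*x*y - 3*x - 4
(∇×G)₃ = ∂G₂/∂x − ∂G₁/∂y = -10*y - 3
∇×G = (-5*x^2 + 12*y, 10*x*y - 3*x - 4, -10*y - 3)
At (-3, 1, -3): (-33, -25, -13).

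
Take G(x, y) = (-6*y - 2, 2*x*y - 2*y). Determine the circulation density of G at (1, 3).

∂G₂/∂x = 2*y
∂G₁/∂y = -6
Scalar curl = 2*y + 6
At (1, 3): 12.

12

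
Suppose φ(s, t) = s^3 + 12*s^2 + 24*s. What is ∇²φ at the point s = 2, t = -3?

∂²φ/∂s² = 6*(s + 4)
∂²φ/∂t² = 0
∇²φ = 6*s + 24
At (2, -3): 36.

36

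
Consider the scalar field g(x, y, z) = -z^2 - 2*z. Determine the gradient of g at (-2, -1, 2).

(0, 0, -6)

∂g/∂x = 0
∂g/∂y = 0
∂g/∂z = -2*z - 2
∇g = (0, 0, -2*z - 2)
At (-2, -1, 2): (0, 0, -6).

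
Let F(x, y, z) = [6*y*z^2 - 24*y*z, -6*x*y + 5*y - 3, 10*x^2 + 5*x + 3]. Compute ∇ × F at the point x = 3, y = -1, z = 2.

(0, -65, 30)

(∇×F)₁ = ∂F₃/∂y − ∂F₂/∂z = 0
(∇×F)₂ = ∂F₁/∂z − ∂F₃/∂x = -20*x + 12*y*z - 24*y - 5
(∇×F)₃ = ∂F₂/∂x − ∂F₁/∂y = -6*y - 6*z^2 + 24*z
∇×F = (0, -20*x + 12*y*z - 24*y - 5, -6*y - 6*z^2 + 24*z)
At (3, -1, 2): (0, -65, 30).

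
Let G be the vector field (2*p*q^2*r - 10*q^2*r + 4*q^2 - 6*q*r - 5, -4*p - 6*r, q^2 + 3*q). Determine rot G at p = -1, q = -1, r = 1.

(7, -6, -14)

(∇×G)₁ = ∂G₃/∂q − ∂G₂/∂r = 2*q + 9
(∇×G)₂ = ∂G₁/∂r − ∂G₃/∂p = 2*p*q^2 - 10*q^2 - 6*q
(∇×G)₃ = ∂G₂/∂p − ∂G₁/∂q = -4*p*q*r + 20*q*r - 8*q + 6*r - 4
∇×G = (2*q + 9, 2*p*q^2 - 10*q^2 - 6*q, -4*p*q*r + 20*q*r - 8*q + 6*r - 4)
At (-1, -1, 1): (7, -6, -14).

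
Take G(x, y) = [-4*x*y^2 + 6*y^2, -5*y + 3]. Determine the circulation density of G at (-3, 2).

∂G₂/∂x = 0
∂G₁/∂y = -8*x*y + 12*y
Scalar curl = 8*x*y - 12*y
At (-3, 2): -72.

-72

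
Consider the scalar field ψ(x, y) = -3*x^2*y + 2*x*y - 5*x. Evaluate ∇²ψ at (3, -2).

∂²ψ/∂x² = -6*y
∂²ψ/∂y² = 0
∇²ψ = -6*y
At (3, -2): 12.

12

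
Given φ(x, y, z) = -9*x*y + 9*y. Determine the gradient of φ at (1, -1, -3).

(9, 0, 0)

∂φ/∂x = -9*y
∂φ/∂y = -9*x + 9
∂φ/∂z = 0
∇φ = (-9*y, -9*x + 9, 0)
At (1, -1, -3): (9, 0, 0).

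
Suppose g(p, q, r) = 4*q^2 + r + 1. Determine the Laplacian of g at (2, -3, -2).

8

∂²g/∂p² = 0
∂²g/∂q² = 8
∂²g/∂r² = 0
∇²g = 8
At (2, -3, -2): 8.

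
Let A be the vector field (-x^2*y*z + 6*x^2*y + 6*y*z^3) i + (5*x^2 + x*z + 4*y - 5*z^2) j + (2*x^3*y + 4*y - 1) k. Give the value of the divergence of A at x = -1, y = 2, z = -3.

-32

∂A₁/∂x = -2*x*y*z + 12*x*y
∂A₂/∂y = 4
∂A₃/∂z = 0
∇·A = -2*x*y*z + 12*x*y + 4
At (-1, 2, -3): -32.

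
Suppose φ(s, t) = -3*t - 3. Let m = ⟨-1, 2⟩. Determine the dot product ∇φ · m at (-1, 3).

-6

∂φ/∂s = 0
∂φ/∂t = -3
∇φ at (-1, 3) = (0, -3)
∇φ · m = (0)(-1) + (-3)(2) = -6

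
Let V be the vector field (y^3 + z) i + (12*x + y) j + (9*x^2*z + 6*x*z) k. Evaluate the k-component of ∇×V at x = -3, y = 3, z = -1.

(∇×V)_3 = ∂V₂/∂x − ∂V₁/∂y
= 12 − (3*y^2)
= -3*y^2 + 12
At (-3, 3, -1): -15.

-15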